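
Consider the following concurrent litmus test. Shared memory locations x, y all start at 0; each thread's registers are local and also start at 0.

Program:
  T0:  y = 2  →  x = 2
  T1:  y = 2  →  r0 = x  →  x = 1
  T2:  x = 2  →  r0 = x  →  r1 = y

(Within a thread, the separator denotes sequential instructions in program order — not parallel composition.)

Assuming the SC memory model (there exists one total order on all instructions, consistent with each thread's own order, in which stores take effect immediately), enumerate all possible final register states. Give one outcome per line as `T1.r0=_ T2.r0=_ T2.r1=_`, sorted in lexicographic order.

outcome vector order: (T1.r0,T2.r0,T2.r1)
|SC outcomes| = 5

T1.r0=0 T2.r0=1 T2.r1=2
T1.r0=0 T2.r0=2 T2.r1=2
T1.r0=2 T2.r0=1 T2.r1=2
T1.r0=2 T2.r0=2 T2.r1=0
T1.r0=2 T2.r0=2 T2.r1=2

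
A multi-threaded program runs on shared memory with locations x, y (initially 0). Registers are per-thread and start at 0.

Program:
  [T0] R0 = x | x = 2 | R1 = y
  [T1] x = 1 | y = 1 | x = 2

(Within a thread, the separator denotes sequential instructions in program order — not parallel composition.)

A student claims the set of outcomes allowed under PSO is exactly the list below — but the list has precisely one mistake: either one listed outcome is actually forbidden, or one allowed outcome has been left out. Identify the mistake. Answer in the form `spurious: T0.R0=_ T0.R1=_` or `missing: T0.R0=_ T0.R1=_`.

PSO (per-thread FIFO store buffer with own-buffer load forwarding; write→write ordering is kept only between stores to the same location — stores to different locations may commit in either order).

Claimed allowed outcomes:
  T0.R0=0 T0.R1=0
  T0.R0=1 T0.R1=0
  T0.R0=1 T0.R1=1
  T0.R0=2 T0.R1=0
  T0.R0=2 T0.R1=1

outcome vector order: (T0.R0,T0.R1)
PSO (6): <0 0> <0 1> <1 0> <1 1> <2 0> <2 1>
PSO∖claimed = {<0 1>}

missing: T0.R0=0 T0.R1=1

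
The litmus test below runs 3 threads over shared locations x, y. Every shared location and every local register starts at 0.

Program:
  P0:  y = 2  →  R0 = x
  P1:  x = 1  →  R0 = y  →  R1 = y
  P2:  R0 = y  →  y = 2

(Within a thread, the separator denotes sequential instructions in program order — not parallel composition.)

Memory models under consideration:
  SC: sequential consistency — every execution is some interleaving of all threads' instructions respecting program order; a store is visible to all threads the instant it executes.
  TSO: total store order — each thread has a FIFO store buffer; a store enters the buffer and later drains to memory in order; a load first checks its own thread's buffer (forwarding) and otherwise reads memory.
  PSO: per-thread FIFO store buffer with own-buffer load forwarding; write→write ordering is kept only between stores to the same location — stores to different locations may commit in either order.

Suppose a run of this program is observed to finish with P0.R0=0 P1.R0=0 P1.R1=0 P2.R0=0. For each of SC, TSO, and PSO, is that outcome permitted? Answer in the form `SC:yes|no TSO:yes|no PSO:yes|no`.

outcome vector order: (P0.R0,P1.R0,P1.R1,P2.R0)
SC (8): (0,2,2,0); (0,2,2,2); (1,0,0,0); (1,0,0,2); (1,0,2,0); (1,0,2,2); (1,2,2,0); (1,2,2,2)
TSO (12): (0,0,0,0); (0,0,0,2); (0,0,2,0); (0,0,2,2); (0,2,2,0); (0,2,2,2); (1,0,0,0); (1,0,0,2); (1,0,2,0); (1,0,2,2); (1,2,2,0); (1,2,2,2)
PSO (12): (0,0,0,0); (0,0,0,2); (0,0,2,0); (0,0,2,2); (0,2,2,0); (0,2,2,2); (1,0,0,0); (1,0,0,2); (1,0,2,0); (1,0,2,2); (1,2,2,0); (1,2,2,2)
target (0,0,0,0) ∈ {TSO,PSO}

SC:no TSO:yes PSO:yes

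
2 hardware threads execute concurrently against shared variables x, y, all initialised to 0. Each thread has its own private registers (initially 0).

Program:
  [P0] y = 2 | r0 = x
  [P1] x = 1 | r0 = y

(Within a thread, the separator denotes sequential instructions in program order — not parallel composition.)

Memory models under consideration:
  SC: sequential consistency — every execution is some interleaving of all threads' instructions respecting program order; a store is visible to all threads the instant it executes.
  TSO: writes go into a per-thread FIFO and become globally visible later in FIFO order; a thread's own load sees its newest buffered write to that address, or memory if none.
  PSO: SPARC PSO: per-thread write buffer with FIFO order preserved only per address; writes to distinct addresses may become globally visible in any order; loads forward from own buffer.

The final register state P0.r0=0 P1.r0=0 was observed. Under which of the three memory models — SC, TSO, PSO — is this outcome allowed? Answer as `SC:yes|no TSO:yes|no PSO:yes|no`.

outcome vector order: (P0.r0,P1.r0)
[SC] allowed = {02, 10, 12}
[TSO] allowed = {00, 02, 10, 12}
[PSO] allowed = {00, 02, 10, 12}
target 00 ∈ {TSO,PSO}

SC:no TSO:yes PSO:yes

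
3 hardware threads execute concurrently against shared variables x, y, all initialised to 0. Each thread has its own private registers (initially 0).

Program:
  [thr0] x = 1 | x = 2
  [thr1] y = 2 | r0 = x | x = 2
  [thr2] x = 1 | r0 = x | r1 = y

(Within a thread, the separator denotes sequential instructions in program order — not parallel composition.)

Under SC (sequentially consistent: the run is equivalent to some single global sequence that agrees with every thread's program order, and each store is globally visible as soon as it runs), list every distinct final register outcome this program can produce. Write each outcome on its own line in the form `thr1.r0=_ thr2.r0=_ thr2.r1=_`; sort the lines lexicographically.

thr1.r0=0 thr2.r0=1 thr2.r1=2
thr1.r0=0 thr2.r0=2 thr2.r1=2
thr1.r0=1 thr2.r0=1 thr2.r1=0
thr1.r0=1 thr2.r0=1 thr2.r1=2
thr1.r0=1 thr2.r0=2 thr2.r1=2
thr1.r0=2 thr2.r0=1 thr2.r1=0
thr1.r0=2 thr2.r0=1 thr2.r1=2
thr1.r0=2 thr2.r0=2 thr2.r1=0
thr1.r0=2 thr2.r0=2 thr2.r1=2

outcome vector order: (thr1.r0,thr2.r0,thr2.r1)
|SC outcomes| = 9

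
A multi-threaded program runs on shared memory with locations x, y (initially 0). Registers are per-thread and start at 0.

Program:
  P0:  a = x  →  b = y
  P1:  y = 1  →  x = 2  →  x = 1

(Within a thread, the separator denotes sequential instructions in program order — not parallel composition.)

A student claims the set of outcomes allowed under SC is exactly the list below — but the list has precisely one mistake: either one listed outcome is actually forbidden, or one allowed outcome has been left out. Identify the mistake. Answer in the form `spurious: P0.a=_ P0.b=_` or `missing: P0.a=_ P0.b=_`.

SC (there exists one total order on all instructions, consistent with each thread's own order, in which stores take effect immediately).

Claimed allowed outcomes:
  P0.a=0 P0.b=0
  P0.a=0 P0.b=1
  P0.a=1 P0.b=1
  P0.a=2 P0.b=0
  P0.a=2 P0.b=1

outcome vector order: (P0.a,P0.b)
[SC] allowed = {0/0, 0/1, 1/1, 2/1}
claimed∖SC = {2/0}

spurious: P0.a=2 P0.b=0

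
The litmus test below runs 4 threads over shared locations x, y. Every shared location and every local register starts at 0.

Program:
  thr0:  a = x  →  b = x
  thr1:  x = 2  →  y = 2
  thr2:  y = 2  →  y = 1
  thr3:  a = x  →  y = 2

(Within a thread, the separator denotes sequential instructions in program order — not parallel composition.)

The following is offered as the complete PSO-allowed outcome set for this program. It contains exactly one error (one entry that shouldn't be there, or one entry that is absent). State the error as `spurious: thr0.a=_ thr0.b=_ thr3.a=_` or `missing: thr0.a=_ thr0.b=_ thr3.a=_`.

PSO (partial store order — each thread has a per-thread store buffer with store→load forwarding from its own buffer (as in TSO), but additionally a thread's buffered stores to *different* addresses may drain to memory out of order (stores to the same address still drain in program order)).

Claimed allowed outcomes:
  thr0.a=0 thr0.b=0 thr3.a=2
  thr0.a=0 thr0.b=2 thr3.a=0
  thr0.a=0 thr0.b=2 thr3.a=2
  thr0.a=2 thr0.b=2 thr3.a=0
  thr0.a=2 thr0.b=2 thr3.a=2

outcome vector order: (thr0.a,thr0.b,thr3.a)
PSO (6): 000 002 020 022 220 222
PSO∖claimed = {000}

missing: thr0.a=0 thr0.b=0 thr3.a=0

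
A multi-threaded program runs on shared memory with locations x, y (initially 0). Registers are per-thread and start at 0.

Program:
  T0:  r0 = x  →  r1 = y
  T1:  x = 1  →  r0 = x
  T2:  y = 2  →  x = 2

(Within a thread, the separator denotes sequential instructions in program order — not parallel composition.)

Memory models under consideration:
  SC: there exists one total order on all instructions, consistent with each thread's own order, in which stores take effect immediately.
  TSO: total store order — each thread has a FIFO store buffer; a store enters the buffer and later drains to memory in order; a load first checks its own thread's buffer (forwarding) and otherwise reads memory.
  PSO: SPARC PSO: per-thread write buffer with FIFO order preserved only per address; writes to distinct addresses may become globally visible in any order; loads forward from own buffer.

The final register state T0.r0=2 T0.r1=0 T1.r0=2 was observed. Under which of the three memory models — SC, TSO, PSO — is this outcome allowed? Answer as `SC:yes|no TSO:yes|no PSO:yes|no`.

outcome vector order: (T0.r0,T0.r1,T1.r0)
under SC → 0/0/1; 0/0/2; 0/2/1; 0/2/2; 1/0/1; 1/0/2; 1/2/1; 1/2/2; 2/2/1; 2/2/2
under TSO → 0/0/1; 0/0/2; 0/2/1; 0/2/2; 1/0/1; 1/0/2; 1/2/1; 1/2/2; 2/2/1; 2/2/2
under PSO → 0/0/1; 0/0/2; 0/2/1; 0/2/2; 1/0/1; 1/0/2; 1/2/1; 1/2/2; 2/0/1; 2/0/2; 2/2/1; 2/2/2
target 2/0/2 ∈ {PSO}

SC:no TSO:no PSO:yes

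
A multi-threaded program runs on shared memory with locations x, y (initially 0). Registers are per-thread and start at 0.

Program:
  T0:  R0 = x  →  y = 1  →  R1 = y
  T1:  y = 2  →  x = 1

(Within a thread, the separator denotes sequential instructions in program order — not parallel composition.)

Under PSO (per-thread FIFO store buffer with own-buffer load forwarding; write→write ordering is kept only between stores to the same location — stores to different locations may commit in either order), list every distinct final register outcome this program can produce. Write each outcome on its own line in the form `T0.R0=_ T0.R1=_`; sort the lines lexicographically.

T0.R0=0 T0.R1=1
T0.R0=0 T0.R1=2
T0.R0=1 T0.R1=1
T0.R0=1 T0.R1=2

outcome vector order: (T0.R0,T0.R1)
|PSO outcomes| = 4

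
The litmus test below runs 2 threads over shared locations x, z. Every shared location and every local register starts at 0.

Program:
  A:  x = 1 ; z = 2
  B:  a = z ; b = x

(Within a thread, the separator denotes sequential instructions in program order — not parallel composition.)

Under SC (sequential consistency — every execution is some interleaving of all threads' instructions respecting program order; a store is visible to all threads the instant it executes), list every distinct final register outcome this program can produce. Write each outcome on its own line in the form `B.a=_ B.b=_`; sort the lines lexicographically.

B.a=0 B.b=0
B.a=0 B.b=1
B.a=2 B.b=1

outcome vector order: (B.a,B.b)
|SC outcomes| = 3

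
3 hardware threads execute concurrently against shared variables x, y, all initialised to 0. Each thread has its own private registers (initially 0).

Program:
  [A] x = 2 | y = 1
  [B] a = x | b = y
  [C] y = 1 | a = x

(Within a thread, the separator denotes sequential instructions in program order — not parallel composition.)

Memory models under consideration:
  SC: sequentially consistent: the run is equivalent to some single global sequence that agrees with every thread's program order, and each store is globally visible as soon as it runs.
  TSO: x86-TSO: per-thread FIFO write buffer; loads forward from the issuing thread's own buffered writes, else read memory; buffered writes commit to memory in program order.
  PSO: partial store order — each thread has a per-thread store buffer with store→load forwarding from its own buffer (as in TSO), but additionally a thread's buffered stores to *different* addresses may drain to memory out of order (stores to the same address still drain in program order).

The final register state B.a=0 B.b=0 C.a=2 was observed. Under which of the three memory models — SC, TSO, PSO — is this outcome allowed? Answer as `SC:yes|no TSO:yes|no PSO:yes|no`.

outcome vector order: (B.a,B.b,C.a)
SC (7): <0 0 0>; <0 0 2>; <0 1 0>; <0 1 2>; <2 0 2>; <2 1 0>; <2 1 2>
TSO (8): <0 0 0>; <0 0 2>; <0 1 0>; <0 1 2>; <2 0 0>; <2 0 2>; <2 1 0>; <2 1 2>
PSO (8): <0 0 0>; <0 0 2>; <0 1 0>; <0 1 2>; <2 0 0>; <2 0 2>; <2 1 0>; <2 1 2>
target <0 0 2> ∈ {SC,TSO,PSO}

SC:yes TSO:yes PSO:yes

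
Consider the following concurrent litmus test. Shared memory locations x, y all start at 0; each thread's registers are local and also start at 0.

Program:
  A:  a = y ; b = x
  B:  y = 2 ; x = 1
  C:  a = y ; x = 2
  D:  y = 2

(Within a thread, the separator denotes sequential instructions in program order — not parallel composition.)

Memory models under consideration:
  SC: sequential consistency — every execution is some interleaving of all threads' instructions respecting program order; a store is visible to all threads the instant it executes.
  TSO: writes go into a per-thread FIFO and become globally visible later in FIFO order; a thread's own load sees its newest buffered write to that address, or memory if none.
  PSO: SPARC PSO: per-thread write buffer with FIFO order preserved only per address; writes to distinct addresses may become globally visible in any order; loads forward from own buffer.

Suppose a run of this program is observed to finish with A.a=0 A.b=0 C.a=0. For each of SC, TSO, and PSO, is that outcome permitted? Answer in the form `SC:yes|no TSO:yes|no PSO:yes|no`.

SC:yes TSO:yes PSO:yes

outcome vector order: (A.a,A.b,C.a)
SC: 12 outcomes — {<0 0 0>, <0 0 2>, <0 1 0>, <0 1 2>, <0 2 0>, <0 2 2>, <2 0 0>, <2 0 2>, <2 1 0>, <2 1 2>, <2 2 0>, <2 2 2>}
TSO: 12 outcomes — {<0 0 0>, <0 0 2>, <0 1 0>, <0 1 2>, <0 2 0>, <0 2 2>, <2 0 0>, <2 0 2>, <2 1 0>, <2 1 2>, <2 2 0>, <2 2 2>}
PSO: 12 outcomes — {<0 0 0>, <0 0 2>, <0 1 0>, <0 1 2>, <0 2 0>, <0 2 2>, <2 0 0>, <2 0 2>, <2 1 0>, <2 1 2>, <2 2 0>, <2 2 2>}
target <0 0 0> ∈ {SC,TSO,PSO}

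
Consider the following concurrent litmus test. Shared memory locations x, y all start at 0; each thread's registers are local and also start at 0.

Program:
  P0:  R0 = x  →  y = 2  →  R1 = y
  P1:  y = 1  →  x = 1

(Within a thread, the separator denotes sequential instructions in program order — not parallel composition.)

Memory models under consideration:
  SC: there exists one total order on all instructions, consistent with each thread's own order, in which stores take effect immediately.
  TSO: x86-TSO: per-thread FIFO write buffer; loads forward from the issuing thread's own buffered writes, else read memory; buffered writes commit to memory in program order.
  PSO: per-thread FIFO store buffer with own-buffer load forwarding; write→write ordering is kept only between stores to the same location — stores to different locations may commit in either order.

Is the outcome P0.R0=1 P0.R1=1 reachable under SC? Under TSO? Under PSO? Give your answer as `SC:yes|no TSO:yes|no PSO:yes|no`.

outcome vector order: (P0.R0,P0.R1)
[SC] allowed = {<0 1>, <0 2>, <1 2>}
[TSO] allowed = {<0 1>, <0 2>, <1 2>}
[PSO] allowed = {<0 1>, <0 2>, <1 1>, <1 2>}
target <1 1> ∈ {PSO}

SC:no TSO:no PSO:yes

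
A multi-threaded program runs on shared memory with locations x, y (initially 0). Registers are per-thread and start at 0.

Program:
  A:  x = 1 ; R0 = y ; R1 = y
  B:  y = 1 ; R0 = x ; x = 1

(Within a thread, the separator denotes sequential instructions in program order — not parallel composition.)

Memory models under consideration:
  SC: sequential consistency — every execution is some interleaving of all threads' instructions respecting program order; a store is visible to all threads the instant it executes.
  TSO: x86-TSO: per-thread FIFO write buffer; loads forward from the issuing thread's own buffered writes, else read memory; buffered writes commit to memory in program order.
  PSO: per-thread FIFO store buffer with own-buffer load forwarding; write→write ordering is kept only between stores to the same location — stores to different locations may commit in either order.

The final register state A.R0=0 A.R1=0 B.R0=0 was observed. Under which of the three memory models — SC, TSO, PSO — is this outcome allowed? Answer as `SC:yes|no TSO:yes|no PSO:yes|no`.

SC:no TSO:yes PSO:yes

outcome vector order: (A.R0,A.R1,B.R0)
[SC] allowed = {<0 0 1>, <0 1 1>, <1 1 0>, <1 1 1>}
[TSO] allowed = {<0 0 0>, <0 0 1>, <0 1 0>, <0 1 1>, <1 1 0>, <1 1 1>}
[PSO] allowed = {<0 0 0>, <0 0 1>, <0 1 0>, <0 1 1>, <1 1 0>, <1 1 1>}
target <0 0 0> ∈ {TSO,PSO}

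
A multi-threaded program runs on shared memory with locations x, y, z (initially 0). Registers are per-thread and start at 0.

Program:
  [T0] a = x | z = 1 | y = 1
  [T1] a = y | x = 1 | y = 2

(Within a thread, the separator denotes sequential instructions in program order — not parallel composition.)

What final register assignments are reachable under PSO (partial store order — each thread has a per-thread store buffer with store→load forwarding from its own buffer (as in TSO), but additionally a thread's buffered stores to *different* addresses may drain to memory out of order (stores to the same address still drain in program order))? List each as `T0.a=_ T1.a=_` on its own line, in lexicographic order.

T0.a=0 T1.a=0
T0.a=0 T1.a=1
T0.a=1 T1.a=0

outcome vector order: (T0.a,T1.a)
|PSO outcomes| = 3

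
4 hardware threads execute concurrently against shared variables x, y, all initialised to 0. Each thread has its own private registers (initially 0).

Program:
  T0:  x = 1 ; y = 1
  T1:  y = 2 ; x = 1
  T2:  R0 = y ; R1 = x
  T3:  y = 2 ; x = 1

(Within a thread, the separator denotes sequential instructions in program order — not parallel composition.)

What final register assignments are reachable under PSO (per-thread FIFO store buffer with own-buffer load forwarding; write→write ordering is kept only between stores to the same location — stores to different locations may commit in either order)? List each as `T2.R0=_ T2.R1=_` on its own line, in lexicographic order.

T2.R0=0 T2.R1=0
T2.R0=0 T2.R1=1
T2.R0=1 T2.R1=0
T2.R0=1 T2.R1=1
T2.R0=2 T2.R1=0
T2.R0=2 T2.R1=1

outcome vector order: (T2.R0,T2.R1)
|PSO outcomes| = 6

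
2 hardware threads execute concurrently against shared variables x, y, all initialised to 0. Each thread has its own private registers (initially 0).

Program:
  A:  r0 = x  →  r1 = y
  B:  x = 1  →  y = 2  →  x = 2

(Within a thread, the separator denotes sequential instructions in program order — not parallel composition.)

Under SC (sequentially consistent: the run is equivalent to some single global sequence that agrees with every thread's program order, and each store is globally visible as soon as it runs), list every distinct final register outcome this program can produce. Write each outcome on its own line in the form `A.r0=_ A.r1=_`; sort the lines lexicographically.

A.r0=0 A.r1=0
A.r0=0 A.r1=2
A.r0=1 A.r1=0
A.r0=1 A.r1=2
A.r0=2 A.r1=2

outcome vector order: (A.r0,A.r1)
|SC outcomes| = 5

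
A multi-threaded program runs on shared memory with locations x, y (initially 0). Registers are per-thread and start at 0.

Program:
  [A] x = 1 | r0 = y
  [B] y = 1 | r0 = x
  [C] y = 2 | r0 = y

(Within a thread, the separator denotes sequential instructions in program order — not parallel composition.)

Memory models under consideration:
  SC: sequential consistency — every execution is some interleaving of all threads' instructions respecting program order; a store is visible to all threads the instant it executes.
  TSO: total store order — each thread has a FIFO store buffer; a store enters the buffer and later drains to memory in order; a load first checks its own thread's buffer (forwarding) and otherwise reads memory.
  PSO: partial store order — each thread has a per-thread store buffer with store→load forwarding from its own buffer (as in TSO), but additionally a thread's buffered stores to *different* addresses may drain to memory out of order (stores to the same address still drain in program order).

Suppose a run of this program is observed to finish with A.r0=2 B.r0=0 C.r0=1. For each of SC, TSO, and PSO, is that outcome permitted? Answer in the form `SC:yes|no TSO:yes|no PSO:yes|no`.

SC:no TSO:yes PSO:yes

outcome vector order: (A.r0,B.r0,C.r0)
under SC → <0 1 1>, <0 1 2>, <1 0 1>, <1 0 2>, <1 1 1>, <1 1 2>, <2 0 2>, <2 1 1>, <2 1 2>
under TSO → <0 0 1>, <0 0 2>, <0 1 1>, <0 1 2>, <1 0 1>, <1 0 2>, <1 1 1>, <1 1 2>, <2 0 1>, <2 0 2>, <2 1 1>, <2 1 2>
under PSO → <0 0 1>, <0 0 2>, <0 1 1>, <0 1 2>, <1 0 1>, <1 0 2>, <1 1 1>, <1 1 2>, <2 0 1>, <2 0 2>, <2 1 1>, <2 1 2>
target <2 0 1> ∈ {TSO,PSO}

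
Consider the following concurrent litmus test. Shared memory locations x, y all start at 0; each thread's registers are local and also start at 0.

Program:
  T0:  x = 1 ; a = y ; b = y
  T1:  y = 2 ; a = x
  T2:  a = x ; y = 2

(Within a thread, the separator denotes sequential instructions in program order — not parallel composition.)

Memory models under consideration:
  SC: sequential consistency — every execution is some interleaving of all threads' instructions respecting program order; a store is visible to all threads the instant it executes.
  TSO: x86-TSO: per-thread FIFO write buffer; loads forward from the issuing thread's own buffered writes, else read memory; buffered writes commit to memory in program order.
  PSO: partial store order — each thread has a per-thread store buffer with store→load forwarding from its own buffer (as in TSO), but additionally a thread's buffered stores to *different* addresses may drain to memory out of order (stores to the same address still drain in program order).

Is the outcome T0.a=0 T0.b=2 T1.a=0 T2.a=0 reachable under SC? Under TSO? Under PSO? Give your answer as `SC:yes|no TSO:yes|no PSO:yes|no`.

outcome vector order: (T0.a,T0.b,T1.a,T2.a)
[SC] allowed = {0/0/1/0, 0/0/1/1, 0/2/1/0, 0/2/1/1, 2/2/0/0, 2/2/0/1, 2/2/1/0, 2/2/1/1}
[TSO] allowed = {0/0/0/0, 0/0/0/1, 0/0/1/0, 0/0/1/1, 0/2/0/0, 0/2/0/1, 0/2/1/0, 0/2/1/1, 2/2/0/0, 2/2/0/1, 2/2/1/0, 2/2/1/1}
[PSO] allowed = {0/0/0/0, 0/0/0/1, 0/0/1/0, 0/0/1/1, 0/2/0/0, 0/2/0/1, 0/2/1/0, 0/2/1/1, 2/2/0/0, 2/2/0/1, 2/2/1/0, 2/2/1/1}
target 0/2/0/0 ∈ {TSO,PSO}

SC:no TSO:yes PSO:yes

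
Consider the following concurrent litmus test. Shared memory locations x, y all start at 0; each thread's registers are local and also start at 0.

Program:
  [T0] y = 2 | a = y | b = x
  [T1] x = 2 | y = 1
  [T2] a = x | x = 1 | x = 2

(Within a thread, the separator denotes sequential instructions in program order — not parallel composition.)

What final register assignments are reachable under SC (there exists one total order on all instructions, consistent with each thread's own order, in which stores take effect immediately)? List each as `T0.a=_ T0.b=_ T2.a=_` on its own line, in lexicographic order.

T0.a=1 T0.b=1 T2.a=0
T0.a=1 T0.b=1 T2.a=2
T0.a=1 T0.b=2 T2.a=0
T0.a=1 T0.b=2 T2.a=2
T0.a=2 T0.b=0 T2.a=0
T0.a=2 T0.b=0 T2.a=2
T0.a=2 T0.b=1 T2.a=0
T0.a=2 T0.b=1 T2.a=2
T0.a=2 T0.b=2 T2.a=0
T0.a=2 T0.b=2 T2.a=2

outcome vector order: (T0.a,T0.b,T2.a)
|SC outcomes| = 10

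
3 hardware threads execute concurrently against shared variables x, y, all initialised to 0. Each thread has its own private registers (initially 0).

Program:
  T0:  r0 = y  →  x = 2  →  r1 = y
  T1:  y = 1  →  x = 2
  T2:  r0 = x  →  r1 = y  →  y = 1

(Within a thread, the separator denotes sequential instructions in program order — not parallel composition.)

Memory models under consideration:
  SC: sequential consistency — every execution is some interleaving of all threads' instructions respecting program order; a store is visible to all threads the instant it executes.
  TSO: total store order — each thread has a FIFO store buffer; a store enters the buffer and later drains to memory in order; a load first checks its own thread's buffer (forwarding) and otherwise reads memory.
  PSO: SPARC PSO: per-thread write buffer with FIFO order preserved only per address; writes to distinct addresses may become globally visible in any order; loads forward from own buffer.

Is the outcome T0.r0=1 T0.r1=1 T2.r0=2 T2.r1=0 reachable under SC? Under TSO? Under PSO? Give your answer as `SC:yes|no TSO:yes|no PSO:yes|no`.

outcome vector order: (T0.r0,T0.r1,T2.r0,T2.r1)
SC: 11 outcomes — {0000; 0001; 0020; 0021; 0100; 0101; 0120; 0121; 1100; 1101; 1121}
TSO: 11 outcomes — {0000; 0001; 0020; 0021; 0100; 0101; 0120; 0121; 1100; 1101; 1121}
PSO: 12 outcomes — {0000; 0001; 0020; 0021; 0100; 0101; 0120; 0121; 1100; 1101; 1120; 1121}
target 1120 ∈ {PSO}

SC:no TSO:no PSO:yes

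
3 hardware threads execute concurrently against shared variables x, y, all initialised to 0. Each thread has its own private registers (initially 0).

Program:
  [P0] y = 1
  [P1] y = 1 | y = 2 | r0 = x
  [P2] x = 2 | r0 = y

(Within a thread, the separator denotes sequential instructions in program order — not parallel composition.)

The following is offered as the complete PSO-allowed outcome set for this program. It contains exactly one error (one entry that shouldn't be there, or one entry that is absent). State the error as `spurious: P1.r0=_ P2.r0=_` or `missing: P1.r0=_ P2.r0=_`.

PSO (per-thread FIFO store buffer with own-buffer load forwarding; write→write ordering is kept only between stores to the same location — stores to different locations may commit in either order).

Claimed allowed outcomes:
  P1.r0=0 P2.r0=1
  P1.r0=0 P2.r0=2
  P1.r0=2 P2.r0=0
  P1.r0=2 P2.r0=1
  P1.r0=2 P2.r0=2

missing: P1.r0=0 P2.r0=0

outcome vector order: (P1.r0,P2.r0)
PSO (6): 0/0, 0/1, 0/2, 2/0, 2/1, 2/2
PSO∖claimed = {0/0}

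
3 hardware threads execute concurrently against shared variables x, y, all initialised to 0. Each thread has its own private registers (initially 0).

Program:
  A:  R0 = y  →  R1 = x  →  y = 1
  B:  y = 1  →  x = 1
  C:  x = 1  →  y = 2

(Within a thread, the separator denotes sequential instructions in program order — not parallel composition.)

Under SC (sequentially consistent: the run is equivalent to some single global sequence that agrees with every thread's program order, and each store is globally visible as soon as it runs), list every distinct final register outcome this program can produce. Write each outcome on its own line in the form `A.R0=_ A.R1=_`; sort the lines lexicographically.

A.R0=0 A.R1=0
A.R0=0 A.R1=1
A.R0=1 A.R1=0
A.R0=1 A.R1=1
A.R0=2 A.R1=1

outcome vector order: (A.R0,A.R1)
|SC outcomes| = 5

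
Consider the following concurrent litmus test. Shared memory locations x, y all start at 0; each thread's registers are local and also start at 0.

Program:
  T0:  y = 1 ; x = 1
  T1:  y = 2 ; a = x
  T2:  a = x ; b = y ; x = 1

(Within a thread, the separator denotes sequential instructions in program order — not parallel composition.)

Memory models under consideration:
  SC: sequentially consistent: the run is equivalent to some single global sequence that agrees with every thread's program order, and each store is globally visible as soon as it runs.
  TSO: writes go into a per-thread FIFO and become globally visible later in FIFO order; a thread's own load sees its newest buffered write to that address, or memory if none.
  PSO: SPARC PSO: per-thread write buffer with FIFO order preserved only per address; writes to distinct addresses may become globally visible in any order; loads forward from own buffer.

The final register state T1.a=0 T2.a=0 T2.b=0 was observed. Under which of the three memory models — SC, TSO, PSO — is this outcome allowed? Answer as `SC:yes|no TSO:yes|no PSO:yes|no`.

outcome vector order: (T1.a,T2.a,T2.b)
SC: 10 outcomes — {0/0/0, 0/0/1, 0/0/2, 0/1/1, 0/1/2, 1/0/0, 1/0/1, 1/0/2, 1/1/1, 1/1/2}
TSO: 10 outcomes — {0/0/0, 0/0/1, 0/0/2, 0/1/1, 0/1/2, 1/0/0, 1/0/1, 1/0/2, 1/1/1, 1/1/2}
PSO: 12 outcomes — {0/0/0, 0/0/1, 0/0/2, 0/1/0, 0/1/1, 0/1/2, 1/0/0, 1/0/1, 1/0/2, 1/1/0, 1/1/1, 1/1/2}
target 0/0/0 ∈ {SC,TSO,PSO}

SC:yes TSO:yes PSO:yes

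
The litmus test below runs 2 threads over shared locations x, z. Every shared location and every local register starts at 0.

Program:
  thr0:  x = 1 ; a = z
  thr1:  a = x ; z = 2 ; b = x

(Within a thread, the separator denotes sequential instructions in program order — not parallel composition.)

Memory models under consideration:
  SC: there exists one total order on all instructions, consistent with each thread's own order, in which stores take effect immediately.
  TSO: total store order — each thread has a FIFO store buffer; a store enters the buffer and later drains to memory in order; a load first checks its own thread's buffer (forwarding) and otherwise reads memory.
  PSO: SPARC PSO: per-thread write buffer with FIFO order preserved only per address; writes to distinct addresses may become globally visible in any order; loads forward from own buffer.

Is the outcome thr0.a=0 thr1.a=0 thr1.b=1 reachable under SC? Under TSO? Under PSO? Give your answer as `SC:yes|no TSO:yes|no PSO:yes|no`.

outcome vector order: (thr0.a,thr1.a,thr1.b)
SC: 5 outcomes — {<0 0 1> <0 1 1> <2 0 0> <2 0 1> <2 1 1>}
TSO: 6 outcomes — {<0 0 0> <0 0 1> <0 1 1> <2 0 0> <2 0 1> <2 1 1>}
PSO: 6 outcomes — {<0 0 0> <0 0 1> <0 1 1> <2 0 0> <2 0 1> <2 1 1>}
target <0 0 1> ∈ {SC,TSO,PSO}

SC:yes TSO:yes PSO:yes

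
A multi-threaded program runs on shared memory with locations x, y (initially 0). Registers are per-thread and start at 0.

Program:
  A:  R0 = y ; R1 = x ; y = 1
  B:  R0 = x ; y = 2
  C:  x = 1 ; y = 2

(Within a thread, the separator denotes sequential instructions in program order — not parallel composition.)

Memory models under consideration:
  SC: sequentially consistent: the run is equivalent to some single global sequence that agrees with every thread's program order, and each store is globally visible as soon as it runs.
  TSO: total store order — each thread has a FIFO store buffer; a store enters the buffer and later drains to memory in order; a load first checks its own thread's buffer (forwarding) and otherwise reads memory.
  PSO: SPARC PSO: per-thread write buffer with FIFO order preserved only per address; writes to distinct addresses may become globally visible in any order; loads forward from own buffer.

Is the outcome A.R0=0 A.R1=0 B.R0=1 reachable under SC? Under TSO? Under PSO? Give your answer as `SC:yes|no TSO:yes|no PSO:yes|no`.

outcome vector order: (A.R0,A.R1,B.R0)
SC (7): 000, 001, 010, 011, 200, 210, 211
TSO (7): 000, 001, 010, 011, 200, 210, 211
PSO (8): 000, 001, 010, 011, 200, 201, 210, 211
target 001 ∈ {SC,TSO,PSO}

SC:yes TSO:yes PSO:yes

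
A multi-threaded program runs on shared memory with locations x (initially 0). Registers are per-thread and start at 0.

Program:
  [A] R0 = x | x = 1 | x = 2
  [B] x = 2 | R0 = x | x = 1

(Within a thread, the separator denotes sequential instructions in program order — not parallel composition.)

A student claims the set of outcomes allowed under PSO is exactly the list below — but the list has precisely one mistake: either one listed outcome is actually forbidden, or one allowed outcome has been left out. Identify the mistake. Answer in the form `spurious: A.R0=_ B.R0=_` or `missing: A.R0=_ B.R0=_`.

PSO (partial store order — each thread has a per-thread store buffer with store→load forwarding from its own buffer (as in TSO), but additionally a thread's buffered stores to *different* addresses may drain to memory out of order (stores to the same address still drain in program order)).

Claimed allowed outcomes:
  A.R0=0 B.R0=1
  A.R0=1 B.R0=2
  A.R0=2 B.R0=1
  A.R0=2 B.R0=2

missing: A.R0=0 B.R0=2

outcome vector order: (A.R0,B.R0)
PSO: 5 outcomes — {0/1; 0/2; 1/2; 2/1; 2/2}
PSO∖claimed = {0/2}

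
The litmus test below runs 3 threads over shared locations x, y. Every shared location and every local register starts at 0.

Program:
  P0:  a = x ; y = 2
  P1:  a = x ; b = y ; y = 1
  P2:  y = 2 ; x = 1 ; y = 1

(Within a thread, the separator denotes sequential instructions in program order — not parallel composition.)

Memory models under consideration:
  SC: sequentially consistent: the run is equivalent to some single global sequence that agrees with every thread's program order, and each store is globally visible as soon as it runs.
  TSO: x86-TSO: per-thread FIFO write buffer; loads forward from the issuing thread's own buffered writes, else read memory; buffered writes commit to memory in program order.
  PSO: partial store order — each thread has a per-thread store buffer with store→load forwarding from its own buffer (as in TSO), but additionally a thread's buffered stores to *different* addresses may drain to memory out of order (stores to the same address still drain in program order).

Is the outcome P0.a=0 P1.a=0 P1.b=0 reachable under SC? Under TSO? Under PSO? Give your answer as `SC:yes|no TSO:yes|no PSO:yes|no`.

SC:yes TSO:yes PSO:yes

outcome vector order: (P0.a,P1.a,P1.b)
SC: 10 outcomes — {(0,0,0), (0,0,1), (0,0,2), (0,1,1), (0,1,2), (1,0,0), (1,0,1), (1,0,2), (1,1,1), (1,1,2)}
TSO: 10 outcomes — {(0,0,0), (0,0,1), (0,0,2), (0,1,1), (0,1,2), (1,0,0), (1,0,1), (1,0,2), (1,1,1), (1,1,2)}
PSO: 12 outcomes — {(0,0,0), (0,0,1), (0,0,2), (0,1,0), (0,1,1), (0,1,2), (1,0,0), (1,0,1), (1,0,2), (1,1,0), (1,1,1), (1,1,2)}
target (0,0,0) ∈ {SC,TSO,PSO}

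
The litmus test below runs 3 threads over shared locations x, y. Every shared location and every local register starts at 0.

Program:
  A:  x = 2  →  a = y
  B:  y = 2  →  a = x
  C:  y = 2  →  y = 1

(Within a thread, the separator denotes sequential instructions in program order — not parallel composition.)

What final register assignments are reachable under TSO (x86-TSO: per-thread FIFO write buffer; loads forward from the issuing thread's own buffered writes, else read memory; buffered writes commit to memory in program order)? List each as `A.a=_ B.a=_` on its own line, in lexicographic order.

A.a=0 B.a=0
A.a=0 B.a=2
A.a=1 B.a=0
A.a=1 B.a=2
A.a=2 B.a=0
A.a=2 B.a=2

outcome vector order: (A.a,B.a)
|TSO outcomes| = 6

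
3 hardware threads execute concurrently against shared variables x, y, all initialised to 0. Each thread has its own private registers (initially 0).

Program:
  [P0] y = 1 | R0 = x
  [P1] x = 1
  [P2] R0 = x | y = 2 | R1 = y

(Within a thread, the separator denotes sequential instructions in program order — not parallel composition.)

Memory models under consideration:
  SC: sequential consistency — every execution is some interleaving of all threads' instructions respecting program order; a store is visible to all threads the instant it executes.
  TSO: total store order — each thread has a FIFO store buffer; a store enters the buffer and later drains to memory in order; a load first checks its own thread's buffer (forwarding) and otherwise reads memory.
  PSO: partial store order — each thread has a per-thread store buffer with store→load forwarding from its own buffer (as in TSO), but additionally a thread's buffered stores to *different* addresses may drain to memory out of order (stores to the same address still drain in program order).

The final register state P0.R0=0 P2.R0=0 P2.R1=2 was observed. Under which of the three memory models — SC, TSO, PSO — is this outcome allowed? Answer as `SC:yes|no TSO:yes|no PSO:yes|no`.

outcome vector order: (P0.R0,P2.R0,P2.R1)
under SC → <0 0 1> <0 0 2> <0 1 2> <1 0 1> <1 0 2> <1 1 1> <1 1 2>
under TSO → <0 0 1> <0 0 2> <0 1 1> <0 1 2> <1 0 1> <1 0 2> <1 1 1> <1 1 2>
under PSO → <0 0 1> <0 0 2> <0 1 1> <0 1 2> <1 0 1> <1 0 2> <1 1 1> <1 1 2>
target <0 0 2> ∈ {SC,TSO,PSO}

SC:yes TSO:yes PSO:yes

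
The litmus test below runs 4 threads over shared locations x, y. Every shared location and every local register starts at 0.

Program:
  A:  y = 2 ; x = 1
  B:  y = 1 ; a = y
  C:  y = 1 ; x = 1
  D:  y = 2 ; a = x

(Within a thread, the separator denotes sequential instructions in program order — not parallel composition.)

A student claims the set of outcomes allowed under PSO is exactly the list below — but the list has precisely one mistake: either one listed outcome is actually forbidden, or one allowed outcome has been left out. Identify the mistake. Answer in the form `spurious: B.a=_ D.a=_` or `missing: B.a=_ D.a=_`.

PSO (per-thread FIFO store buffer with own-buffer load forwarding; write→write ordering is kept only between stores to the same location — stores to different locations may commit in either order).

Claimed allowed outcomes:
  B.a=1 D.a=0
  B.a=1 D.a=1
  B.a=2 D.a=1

missing: B.a=2 D.a=0

outcome vector order: (B.a,D.a)
under PSO → (1,0); (1,1); (2,0); (2,1)
PSO∖claimed = {(2,0)}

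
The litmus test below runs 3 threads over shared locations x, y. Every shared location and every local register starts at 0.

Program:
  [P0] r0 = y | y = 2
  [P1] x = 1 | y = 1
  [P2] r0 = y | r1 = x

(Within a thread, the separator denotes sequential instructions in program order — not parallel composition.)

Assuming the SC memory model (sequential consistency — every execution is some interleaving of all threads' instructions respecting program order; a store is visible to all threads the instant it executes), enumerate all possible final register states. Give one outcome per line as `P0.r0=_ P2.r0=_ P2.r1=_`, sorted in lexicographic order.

outcome vector order: (P0.r0,P2.r0,P2.r1)
|SC outcomes| = 9

P0.r0=0 P2.r0=0 P2.r1=0
P0.r0=0 P2.r0=0 P2.r1=1
P0.r0=0 P2.r0=1 P2.r1=1
P0.r0=0 P2.r0=2 P2.r1=0
P0.r0=0 P2.r0=2 P2.r1=1
P0.r0=1 P2.r0=0 P2.r1=0
P0.r0=1 P2.r0=0 P2.r1=1
P0.r0=1 P2.r0=1 P2.r1=1
P0.r0=1 P2.r0=2 P2.r1=1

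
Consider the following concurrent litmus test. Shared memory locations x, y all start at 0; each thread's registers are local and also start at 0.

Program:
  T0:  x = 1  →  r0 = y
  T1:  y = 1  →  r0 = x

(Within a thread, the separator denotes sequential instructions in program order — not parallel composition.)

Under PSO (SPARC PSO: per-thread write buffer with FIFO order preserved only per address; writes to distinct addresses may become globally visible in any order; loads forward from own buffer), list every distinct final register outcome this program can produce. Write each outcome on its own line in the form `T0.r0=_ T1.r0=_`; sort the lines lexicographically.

outcome vector order: (T0.r0,T1.r0)
|PSO outcomes| = 4

T0.r0=0 T1.r0=0
T0.r0=0 T1.r0=1
T0.r0=1 T1.r0=0
T0.r0=1 T1.r0=1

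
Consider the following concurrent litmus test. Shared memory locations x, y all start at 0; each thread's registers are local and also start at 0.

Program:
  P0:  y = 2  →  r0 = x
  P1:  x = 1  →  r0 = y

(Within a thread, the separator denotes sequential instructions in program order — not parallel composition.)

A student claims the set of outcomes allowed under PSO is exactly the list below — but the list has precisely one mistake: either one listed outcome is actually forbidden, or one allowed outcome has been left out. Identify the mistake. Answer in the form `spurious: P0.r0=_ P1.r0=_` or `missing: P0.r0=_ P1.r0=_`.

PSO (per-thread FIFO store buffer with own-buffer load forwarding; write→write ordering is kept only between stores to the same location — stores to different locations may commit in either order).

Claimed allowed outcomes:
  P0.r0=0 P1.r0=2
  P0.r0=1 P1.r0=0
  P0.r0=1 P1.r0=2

missing: P0.r0=0 P1.r0=0

outcome vector order: (P0.r0,P1.r0)
[PSO] allowed = {00 02 10 12}
PSO∖claimed = {00}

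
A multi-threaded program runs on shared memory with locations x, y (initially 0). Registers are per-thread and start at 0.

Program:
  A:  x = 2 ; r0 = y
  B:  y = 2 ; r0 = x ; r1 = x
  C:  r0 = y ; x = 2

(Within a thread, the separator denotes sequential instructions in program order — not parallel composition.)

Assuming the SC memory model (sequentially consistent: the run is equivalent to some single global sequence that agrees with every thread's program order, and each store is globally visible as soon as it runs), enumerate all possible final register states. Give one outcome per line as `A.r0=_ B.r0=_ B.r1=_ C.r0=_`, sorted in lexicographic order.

outcome vector order: (A.r0,B.r0,B.r1,C.r0)
|SC outcomes| = 8

A.r0=0 B.r0=2 B.r1=2 C.r0=0
A.r0=0 B.r0=2 B.r1=2 C.r0=2
A.r0=2 B.r0=0 B.r1=0 C.r0=0
A.r0=2 B.r0=0 B.r1=0 C.r0=2
A.r0=2 B.r0=0 B.r1=2 C.r0=0
A.r0=2 B.r0=0 B.r1=2 C.r0=2
A.r0=2 B.r0=2 B.r1=2 C.r0=0
A.r0=2 B.r0=2 B.r1=2 C.r0=2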